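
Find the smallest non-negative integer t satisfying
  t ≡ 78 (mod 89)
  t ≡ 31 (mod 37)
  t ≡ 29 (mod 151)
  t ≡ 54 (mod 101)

12818570

From t ≡ 78 (mod 89) write t = 78 + 89s. Substituting into t ≡ 31 (mod 37) gives 89s ≡ 27 (mod 37), and since 15⁻¹ ≡ 5 (mod 37), s ≡ 24. Hence t ≡ 78 + 89·24 = 2214 (mod 3293).
From t ≡ 2214 (mod 3293) write t = 2214 + 3293s. Substituting into t ≡ 29 (mod 151) gives 3293s ≡ 80 (mod 151), and since 122⁻¹ ≡ 26 (mod 151), s ≡ 117. Hence t ≡ 2214 + 3293·117 = 387495 (mod 497243).
From t ≡ 387495 (mod 497243) write t = 387495 + 497243s. Substituting into t ≡ 54 (mod 101) gives 497243s ≡ 96 (mod 101), and since 20⁻¹ ≡ 96 (mod 101), s ≡ 25. Hence t ≡ 387495 + 497243·25 = 12818570 (mod 50221543).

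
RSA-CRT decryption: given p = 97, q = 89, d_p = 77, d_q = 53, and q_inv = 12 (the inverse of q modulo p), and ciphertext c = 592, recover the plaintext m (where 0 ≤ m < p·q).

4599

m₁ = c^(d_p) mod p: c ≡ 10 (mod 97), and 10^77 mod 97 = 40.
m₂ = c^(d_q) mod q: c ≡ 58 (mod 89), and 58^53 mod 89 = 60.
h = q_inv·(m₁ − m₂) mod p = 12·(40 − 60) mod 97 = 51.
m = m₂ + h·q = 60 + 51·89 = 4599.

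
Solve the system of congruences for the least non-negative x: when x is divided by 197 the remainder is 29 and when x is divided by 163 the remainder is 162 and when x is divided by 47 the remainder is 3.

660964

From x ≡ 29 (mod 197) write x = 29 + 197t. Substituting into x ≡ 162 (mod 163) gives 197t ≡ 133 (mod 163), and since 34⁻¹ ≡ 24 (mod 163), t ≡ 95. Hence x ≡ 29 + 197·95 = 18744 (mod 32111).
From x ≡ 18744 (mod 32111) write x = 18744 + 32111t. Substituting into x ≡ 3 (mod 47) gives 32111t ≡ 12 (mod 47), and since 10⁻¹ ≡ 33 (mod 47), t ≡ 20. Hence x ≡ 18744 + 32111·20 = 660964 (mod 1509217).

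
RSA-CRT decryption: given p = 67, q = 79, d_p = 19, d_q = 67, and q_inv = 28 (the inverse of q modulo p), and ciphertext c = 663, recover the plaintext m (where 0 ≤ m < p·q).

1663

m₁ = c^(d_p) mod p: c ≡ 60 (mod 67), and 60^19 mod 67 = 55.
m₂ = c^(d_q) mod q: c ≡ 31 (mod 79), and 31^67 mod 79 = 4.
h = q_inv·(m₁ − m₂) mod p = 28·(55 − 4) mod 67 = 21.
m = m₂ + h·q = 4 + 21·79 = 1663.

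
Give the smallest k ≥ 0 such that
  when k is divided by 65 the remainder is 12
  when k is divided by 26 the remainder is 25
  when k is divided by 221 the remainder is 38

2027

gcd(65, 26) = 13 and 13 | (25 − 12), so the pair is consistent; merging gives k ≡ 77 (mod 130), where 130 = lcm(65, 26).
gcd(130, 221) = 13 and 13 | (38 − 77), so the pair is consistent; merging gives k ≡ 2027 (mod 2210), where 2210 = lcm(130, 221).
The solution is unique modulo lcm(65, 26, 221) = 2210.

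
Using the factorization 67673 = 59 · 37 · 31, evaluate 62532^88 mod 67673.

16807

Mod 59: 62532 ≡ 51; by Fermat, exponent reduces to 88 mod 58 = 30; 51^30 ≡ 51 (mod 59).
Mod 37: 62532 ≡ 2; by Fermat, exponent reduces to 88 mod 36 = 16; 2^16 ≡ 9 (mod 37).
Mod 31: 62532 ≡ 5; by Fermat, exponent reduces to 88 mod 30 = 28; 5^28 ≡ 5 (mod 31).
Combine by CRT: x ≡ 51 (mod 59), x ≡ 9 (mod 37), x ≡ 5 (mod 31) ⇒ x ≡ 16807 (mod 67673).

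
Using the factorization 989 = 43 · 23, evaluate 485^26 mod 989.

568

Mod 43: 485 ≡ 12; 12^26 ≡ 9 (mod 43).
Mod 23: 485 ≡ 2; by Fermat, exponent reduces to 26 mod 22 = 4; 2^4 ≡ 16 (mod 23).
Combine by CRT: x ≡ 9 (mod 43), x ≡ 16 (mod 23) ⇒ x ≡ 568 (mod 989).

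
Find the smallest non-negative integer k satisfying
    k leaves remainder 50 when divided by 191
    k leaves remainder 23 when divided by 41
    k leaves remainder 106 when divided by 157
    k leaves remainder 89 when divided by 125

The moduli are pairwise coprime; N = 191·41·157·125 = 153683375.
N/191 = 804625; 804625 ≡ 133 (mod 191); 133·135 ≡ 1, so inverse 135.
N/41 = 3748375; 3748375 ≡ 32 (mod 41); 32·9 ≡ 1, so inverse 9.
N/157 = 978875; 978875 ≡ 137 (mod 157); 137·102 ≡ 1, so inverse 102.
N/125 = 1229467; 1229467 ≡ 92 (mod 125); 92·53 ≡ 1, so inverse 53.
k ≡ 50·804625·135 + 23·3748375·9 + 106·978875·102 + 89·1229467·53 = 22590124714.
22590124714 mod 153683375 = 152351964.

152351964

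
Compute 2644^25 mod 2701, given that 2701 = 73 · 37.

Mod 73: 2644 ≡ 16; 16^25 ≡ 2 (mod 73).
Mod 37: 2644 ≡ 17; 17^25 ≡ 22 (mod 37).
Combine by CRT: x ≡ 2 (mod 73), x ≡ 22 (mod 37) ⇒ x ≡ 1243 (mod 2701).

1243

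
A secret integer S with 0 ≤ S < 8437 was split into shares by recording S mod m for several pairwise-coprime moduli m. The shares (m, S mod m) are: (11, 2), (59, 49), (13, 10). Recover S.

From S ≡ 2 (mod 11) write S = 2 + 11t. Substituting into S ≡ 49 (mod 59) gives 11t ≡ 47 (mod 59), and since 11⁻¹ ≡ 43 (mod 59), t ≡ 15. Hence S ≡ 2 + 11·15 = 167 (mod 649).
From S ≡ 167 (mod 649) write S = 167 + 649t. Substituting into S ≡ 10 (mod 13) gives 649t ≡ 12 (mod 13), and since 12⁻¹ ≡ 12 (mod 13), t ≡ 1. Hence S ≡ 167 + 649·1 = 816 (mod 8437).

816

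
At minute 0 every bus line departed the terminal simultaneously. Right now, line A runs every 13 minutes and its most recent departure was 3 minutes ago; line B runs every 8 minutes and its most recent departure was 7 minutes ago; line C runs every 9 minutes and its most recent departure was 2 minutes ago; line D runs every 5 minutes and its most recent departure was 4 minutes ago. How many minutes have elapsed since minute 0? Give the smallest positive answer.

From t ≡ 3 (mod 13) write t = 3 + 13s. Substituting into t ≡ 7 (mod 8) gives 13s ≡ 4 (mod 8), and since 5⁻¹ ≡ 5 (mod 8), s ≡ 4. Hence t ≡ 3 + 13·4 = 55 (mod 104).
From t ≡ 55 (mod 104) write t = 55 + 104s. Substituting into t ≡ 2 (mod 9) gives 104s ≡ 1 (mod 9), and since 5⁻¹ ≡ 2 (mod 9), s ≡ 2. Hence t ≡ 55 + 104·2 = 263 (mod 936).
From t ≡ 263 (mod 936) write t = 263 + 936s. Substituting into t ≡ 4 (mod 5) gives 936s ≡ 1 (mod 5), and since 1⁻¹ ≡ 1 (mod 5), s ≡ 1. Hence t ≡ 263 + 936·1 = 1199 (mod 4680).

1199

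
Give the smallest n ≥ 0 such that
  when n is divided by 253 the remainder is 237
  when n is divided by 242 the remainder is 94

Combine the congruences pairwise.
gcd(253, 242) = 11 and 11 | (94 − 237), so the pair is consistent; merging gives n ≡ 2514 (mod 5566), where 5566 = lcm(253, 242).
The solution is unique modulo lcm(253, 242) = 5566.

2514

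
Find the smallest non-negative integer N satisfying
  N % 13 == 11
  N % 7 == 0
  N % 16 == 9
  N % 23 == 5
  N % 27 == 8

398825

The moduli are pairwise coprime; M = 13·7·16·23·27 = 904176.
M/13 = 69552; 69552 ≡ 2 (mod 13); 2·7 ≡ 1, so inverse 7.
M/7 = 129168; 129168 ≡ 4 (mod 7); 4·2 ≡ 1, so inverse 2.
M/16 = 56511; 56511 ≡ 15 (mod 16); 15·15 ≡ 1, so inverse 15.
M/23 = 39312; 39312 ≡ 5 (mod 23); 5·14 ≡ 1, so inverse 14.
M/27 = 33488; 33488 ≡ 8 (mod 27); 8·17 ≡ 1, so inverse 17.
N ≡ 11·69552·7 + 0·129168·2 + 9·56511·15 + 5·39312·14 + 8·33488·17 = 20290697.
20290697 mod 904176 = 398825.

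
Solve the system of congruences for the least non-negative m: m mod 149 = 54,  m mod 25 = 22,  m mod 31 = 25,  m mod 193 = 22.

From m ≡ 54 (mod 149) write m = 54 + 149t. Substituting into m ≡ 22 (mod 25) gives 149t ≡ 18 (mod 25), and since 24⁻¹ ≡ 24 (mod 25), t ≡ 7. Hence m ≡ 54 + 149·7 = 1097 (mod 3725).
From m ≡ 1097 (mod 3725) write m = 1097 + 3725t. Substituting into m ≡ 25 (mod 31) gives 3725t ≡ 13 (mod 31), and since 5⁻¹ ≡ 25 (mod 31), t ≡ 15. Hence m ≡ 1097 + 3725·15 = 56972 (mod 115475).
From m ≡ 56972 (mod 115475) write m = 56972 + 115475t. Substituting into m ≡ 22 (mod 193) gives 115475t ≡ 178 (mod 193), and since 61⁻¹ ≡ 19 (mod 193), t ≡ 101. Hence m ≡ 56972 + 115475·101 = 11719947 (mod 22286675).

11719947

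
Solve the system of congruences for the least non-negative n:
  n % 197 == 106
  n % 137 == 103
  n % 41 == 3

Combine the congruences pairwise.
From n ≡ 106 (mod 197) write n = 106 + 197t. Substituting into n ≡ 103 (mod 137) gives 197t ≡ 134 (mod 137), and since 60⁻¹ ≡ 16 (mod 137), t ≡ 89. Hence n ≡ 106 + 197·89 = 17639 (mod 26989).
From n ≡ 17639 (mod 26989) write n = 17639 + 26989t. Substituting into n ≡ 3 (mod 41) gives 26989t ≡ 35 (mod 41), and since 11⁻¹ ≡ 15 (mod 41), t ≡ 33. Hence n ≡ 17639 + 26989·33 = 908276 (mod 1106549).

908276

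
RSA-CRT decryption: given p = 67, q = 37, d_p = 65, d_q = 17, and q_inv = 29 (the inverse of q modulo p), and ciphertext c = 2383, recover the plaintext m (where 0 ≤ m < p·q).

m₁ = c^(d_p) mod p: c ≡ 38 (mod 67), and 38^65 mod 67 = 30.
m₂ = c^(d_q) mod q: c ≡ 15 (mod 37), and 15^17 mod 37 = 32.
h = q_inv·(m₁ − m₂) mod p = 29·(30 − 32) mod 67 = 9.
m = m₂ + h·q = 32 + 9·37 = 365.

365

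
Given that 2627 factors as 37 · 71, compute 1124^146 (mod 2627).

2564

Mod 37: 1124 ≡ 14; by Fermat, exponent reduces to 146 mod 36 = 2; 14^2 ≡ 11 (mod 37).
Mod 71: 1124 ≡ 59; by Fermat, exponent reduces to 146 mod 70 = 6; 59^6 ≡ 8 (mod 71).
Combine by CRT: x ≡ 11 (mod 37), x ≡ 8 (mod 71) ⇒ x ≡ 2564 (mod 2627).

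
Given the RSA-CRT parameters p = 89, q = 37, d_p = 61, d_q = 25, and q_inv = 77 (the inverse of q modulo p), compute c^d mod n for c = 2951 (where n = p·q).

1020

m₁ = c^(d_p) mod p: c ≡ 14 (mod 89), and 14^61 mod 89 = 41.
m₂ = c^(d_q) mod q: c ≡ 28 (mod 37), and 28^25 mod 37 = 21.
h = q_inv·(m₁ − m₂) mod p = 77·(41 − 21) mod 89 = 27.
m = m₂ + h·q = 21 + 27·37 = 1020.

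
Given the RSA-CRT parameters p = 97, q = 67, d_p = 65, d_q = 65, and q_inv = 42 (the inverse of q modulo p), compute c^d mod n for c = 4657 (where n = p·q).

3687

m₁ = c^(d_p) mod p: c ≡ 1 (mod 97), and 1^65 mod 97 = 1.
m₂ = c^(d_q) mod q: c ≡ 34 (mod 67), and 34^65 mod 67 = 2.
h = q_inv·(m₁ − m₂) mod p = 42·(1 − 2) mod 97 = 55.
m = m₂ + h·q = 2 + 55·67 = 3687.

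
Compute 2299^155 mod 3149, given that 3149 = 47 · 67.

2887

Mod 47: 2299 ≡ 43; by Fermat, exponent reduces to 155 mod 46 = 17; 43^17 ≡ 20 (mod 47).
Mod 67: 2299 ≡ 21; by Fermat, exponent reduces to 155 mod 66 = 23; 21^23 ≡ 6 (mod 67).
Combine by CRT: x ≡ 20 (mod 47), x ≡ 6 (mod 67) ⇒ x ≡ 2887 (mod 3149).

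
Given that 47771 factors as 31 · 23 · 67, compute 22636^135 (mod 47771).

340

Mod 31: 22636 ≡ 6; by Fermat, exponent reduces to 135 mod 30 = 15; 6^15 ≡ 30 (mod 31).
Mod 23: 22636 ≡ 4; by Fermat, exponent reduces to 135 mod 22 = 3; 4^3 ≡ 18 (mod 23).
Mod 67: 22636 ≡ 57; by Fermat, exponent reduces to 135 mod 66 = 3; 57^3 ≡ 5 (mod 67).
Combine by CRT: x ≡ 30 (mod 31), x ≡ 18 (mod 23), x ≡ 5 (mod 67) ⇒ x ≡ 340 (mod 47771).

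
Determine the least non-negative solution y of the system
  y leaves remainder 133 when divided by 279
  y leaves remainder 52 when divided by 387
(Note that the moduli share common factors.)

9340

Combine the congruences pairwise.
gcd(279, 387) = 9 and 9 | (52 − 133), so the pair is consistent; merging gives y ≡ 9340 (mod 11997), where 11997 = lcm(279, 387).
The solution is unique modulo lcm(279, 387) = 11997.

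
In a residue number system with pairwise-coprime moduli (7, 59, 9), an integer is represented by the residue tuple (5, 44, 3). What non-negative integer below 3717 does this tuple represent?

From x ≡ 5 (mod 7) write x = 5 + 7t. Substituting into x ≡ 44 (mod 59) gives 7t ≡ 39 (mod 59), and since 7⁻¹ ≡ 17 (mod 59), t ≡ 14. Hence x ≡ 5 + 7·14 = 103 (mod 413).
From x ≡ 103 (mod 413) write x = 103 + 413t. Substituting into x ≡ 3 (mod 9) gives 413t ≡ 8 (mod 9), and since 8⁻¹ ≡ 8 (mod 9), t ≡ 1. Hence x ≡ 103 + 413·1 = 516 (mod 3717).

516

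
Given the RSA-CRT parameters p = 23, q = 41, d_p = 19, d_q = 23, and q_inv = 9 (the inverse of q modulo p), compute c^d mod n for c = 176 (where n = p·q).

732

m₁ = c^(d_p) mod p: c ≡ 15 (mod 23), and 15^19 mod 23 = 19.
m₂ = c^(d_q) mod q: c ≡ 12 (mod 41), and 12^23 mod 41 = 35.
h = q_inv·(m₁ − m₂) mod p = 9·(19 − 35) mod 23 = 17.
m = m₂ + h·q = 35 + 17·41 = 732.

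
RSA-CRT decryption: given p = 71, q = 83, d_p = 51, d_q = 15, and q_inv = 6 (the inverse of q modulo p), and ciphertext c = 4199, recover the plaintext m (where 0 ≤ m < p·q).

m₁ = c^(d_p) mod p: c ≡ 10 (mod 71), and 10^51 mod 71 = 15.
m₂ = c^(d_q) mod q: c ≡ 49 (mod 83), and 49^15 mod 83 = 48.
h = q_inv·(m₁ − m₂) mod p = 6·(15 − 48) mod 71 = 15.
m = m₂ + h·q = 48 + 15·83 = 1293.

1293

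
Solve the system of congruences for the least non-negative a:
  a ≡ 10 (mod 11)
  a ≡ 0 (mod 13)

From a ≡ 10 (mod 11) write a = 10 + 11t. Substituting into a ≡ 0 (mod 13) gives 11t ≡ 3 (mod 13), and since 11⁻¹ ≡ 6 (mod 13), t ≡ 5. Hence a ≡ 10 + 11·5 = 65 (mod 143).

65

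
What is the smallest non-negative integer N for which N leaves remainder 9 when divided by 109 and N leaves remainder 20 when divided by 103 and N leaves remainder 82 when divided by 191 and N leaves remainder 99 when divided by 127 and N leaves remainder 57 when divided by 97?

15284900187

The moduli are pairwise coprime; M = 109·103·191·127·97 = 26416333883.
M/109 = 242351687; 242351687 ≡ 106 (mod 109); 106·36 ≡ 1, so inverse 36.
M/103 = 256469261; 256469261 ≡ 85 (mod 103); 85·40 ≡ 1, so inverse 40.
M/191 = 138305413; 138305413 ≡ 21 (mod 191); 21·91 ≡ 1, so inverse 91.
M/127 = 208002629; 208002629 ≡ 124 (mod 127); 124·42 ≡ 1, so inverse 42.
M/97 = 272333339; 272333339 ≡ 19 (mod 97); 19·46 ≡ 1, so inverse 46.
N ≡ 9·242351687·36 + 20·256469261·40 + 82·138305413·91 + 99·208002629·42 + 57·272333339·46 = 2894665293434.
2894665293434 mod 26416333883 = 15284900187.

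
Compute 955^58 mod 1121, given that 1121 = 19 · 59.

Mod 19: 955 ≡ 5; by Fermat, exponent reduces to 58 mod 18 = 4; 5^4 ≡ 17 (mod 19).
Mod 59: 955 ≡ 11; since 58 | 58, by Fermat 11^58 ≡ 1 (mod 59).
Combine by CRT: x ≡ 17 (mod 19), x ≡ 1 (mod 59) ⇒ x ≡ 473 (mod 1121).

473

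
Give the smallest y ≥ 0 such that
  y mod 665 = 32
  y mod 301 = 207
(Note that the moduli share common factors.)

gcd(665, 301) = 7 and 7 | (207 − 32), so the pair is consistent; merging gives y ≡ 27297 (mod 28595), where 28595 = lcm(665, 301).
The solution is unique modulo lcm(665, 301) = 28595.

27297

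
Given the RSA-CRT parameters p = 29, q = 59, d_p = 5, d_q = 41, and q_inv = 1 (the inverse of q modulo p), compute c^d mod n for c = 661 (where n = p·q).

m₁ = c^(d_p) mod p: c ≡ 23 (mod 29), and 23^5 mod 29 = 25.
m₂ = c^(d_q) mod q: c ≡ 12 (mod 59), and 12^41 mod 59 = 36.
h = q_inv·(m₁ − m₂) mod p = 1·(25 − 36) mod 29 = 18.
m = m₂ + h·q = 36 + 18·59 = 1098.

1098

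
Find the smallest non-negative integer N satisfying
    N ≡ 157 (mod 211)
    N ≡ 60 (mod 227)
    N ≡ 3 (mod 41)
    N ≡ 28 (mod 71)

82926111

From N ≡ 157 (mod 211) write N = 157 + 211t. Substituting into N ≡ 60 (mod 227) gives 211t ≡ 130 (mod 227), and since 211⁻¹ ≡ 156 (mod 227), t ≡ 77. Hence N ≡ 157 + 211·77 = 16404 (mod 47897).
From N ≡ 16404 (mod 47897) write N = 16404 + 47897t. Substituting into N ≡ 3 (mod 41) gives 47897t ≡ 40 (mod 41), and since 9⁻¹ ≡ 32 (mod 41), t ≡ 9. Hence N ≡ 16404 + 47897·9 = 447477 (mod 1963777).
From N ≡ 447477 (mod 1963777) write N = 447477 + 1963777t. Substituting into N ≡ 28 (mod 71) gives 1963777t ≡ 64 (mod 71), and since 59⁻¹ ≡ 65 (mod 71), t ≡ 42. Hence N ≡ 447477 + 1963777·42 = 82926111 (mod 139428167).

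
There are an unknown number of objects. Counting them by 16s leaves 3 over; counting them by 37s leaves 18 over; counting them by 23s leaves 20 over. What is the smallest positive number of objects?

The moduli are pairwise coprime; M = 16·37·23 = 13616.
M/16 = 851; 851 ≡ 3 (mod 16); 3·11 ≡ 1, so inverse 11.
M/37 = 368; 368 ≡ 35 (mod 37); 35·18 ≡ 1, so inverse 18.
M/23 = 592; 592 ≡ 17 (mod 23); 17·19 ≡ 1, so inverse 19.
N ≡ 3·851·11 + 18·368·18 + 20·592·19 = 372275.
372275 mod 13616 = 4643.

4643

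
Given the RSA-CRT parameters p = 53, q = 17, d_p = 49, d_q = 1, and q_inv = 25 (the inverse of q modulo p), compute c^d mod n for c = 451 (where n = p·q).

m₁ = c^(d_p) mod p: c ≡ 27 (mod 53), and 27^49 mod 53 = 8.
m₂ = c^(d_q) mod q: c ≡ 9 (mod 17), and 9^1 mod 17 = 9.
h = q_inv·(m₁ − m₂) mod p = 25·(8 − 9) mod 53 = 28.
m = m₂ + h·q = 9 + 28·17 = 485.

485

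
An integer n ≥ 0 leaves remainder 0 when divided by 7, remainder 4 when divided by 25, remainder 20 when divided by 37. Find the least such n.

1204

The moduli are pairwise coprime; M = 7·25·37 = 6475.
M/7 = 925; 925 ≡ 1 (mod 7), inverse 1.
M/25 = 259; 259 ≡ 9 (mod 25); 9·14 ≡ 1, so inverse 14.
M/37 = 175; 175 ≡ 27 (mod 37); 27·11 ≡ 1, so inverse 11.
n ≡ 0·925·1 + 4·259·14 + 20·175·11 = 53004.
53004 mod 6475 = 1204.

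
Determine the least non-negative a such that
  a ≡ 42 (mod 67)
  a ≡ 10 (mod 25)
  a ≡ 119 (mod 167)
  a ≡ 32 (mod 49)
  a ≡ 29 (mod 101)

The moduli are pairwise coprime; N = 67·25·167·49·101 = 1384359025.
N/67 = 20662075; 20662075 ≡ 12 (mod 67); 12·28 ≡ 1, so inverse 28.
N/25 = 55374361; 55374361 ≡ 11 (mod 25); 11·16 ≡ 1, so inverse 16.
N/167 = 8289575; 8289575 ≡ 29 (mod 167); 29·144 ≡ 1, so inverse 144.
N/49 = 28252225; 28252225 ≡ 1 (mod 49), inverse 1.
N/101 = 13706525; 13706525 ≡ 17 (mod 101); 17·6 ≡ 1, so inverse 6.
a ≡ 42·20662075·28 + 10·55374361·16 + 119·8289575·144 + 32·28252225·1 + 29·13706525·6 = 178497661710.
178497661710 mod 1384359025 = 1299706510.

1299706510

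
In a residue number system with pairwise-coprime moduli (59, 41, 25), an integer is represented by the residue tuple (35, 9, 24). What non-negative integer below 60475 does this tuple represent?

The moduli are pairwise coprime; N = 59·41·25 = 60475.
N/59 = 1025; 1025 ≡ 22 (mod 59); 22·51 ≡ 1, so inverse 51.
N/41 = 1475; 1475 ≡ 40 (mod 41); 40·40 ≡ 1, so inverse 40.
N/25 = 2419; 2419 ≡ 19 (mod 25); 19·4 ≡ 1, so inverse 4.
x ≡ 35·1025·51 + 9·1475·40 + 24·2419·4 = 2592849.
2592849 mod 60475 = 52899.

52899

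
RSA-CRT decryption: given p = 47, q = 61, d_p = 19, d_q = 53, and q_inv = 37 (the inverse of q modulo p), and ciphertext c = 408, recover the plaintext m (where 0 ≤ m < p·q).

1418

m₁ = c^(d_p) mod p: c ≡ 32 (mod 47), and 32^19 mod 47 = 8.
m₂ = c^(d_q) mod q: c ≡ 42 (mod 61), and 42^53 mod 61 = 15.
h = q_inv·(m₁ − m₂) mod p = 37·(8 − 15) mod 47 = 23.
m = m₂ + h·q = 15 + 23·61 = 1418.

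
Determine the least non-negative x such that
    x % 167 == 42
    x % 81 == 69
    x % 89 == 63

117276

From x ≡ 42 (mod 167) write x = 42 + 167t. Substituting into x ≡ 69 (mod 81) gives 167t ≡ 27 (mod 81), and since 5⁻¹ ≡ 65 (mod 81), t ≡ 54. Hence x ≡ 42 + 167·54 = 9060 (mod 13527).
From x ≡ 9060 (mod 13527) write x = 9060 + 13527t. Substituting into x ≡ 63 (mod 89) gives 13527t ≡ 81 (mod 89), and since 88⁻¹ ≡ 88 (mod 89), t ≡ 8. Hence x ≡ 9060 + 13527·8 = 117276 (mod 1203903).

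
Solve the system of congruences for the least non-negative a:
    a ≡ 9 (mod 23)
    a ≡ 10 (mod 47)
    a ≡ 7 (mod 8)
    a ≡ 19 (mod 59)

The moduli are pairwise coprime; N = 23·47·8·59 = 510232.
N/23 = 22184; 22184 ≡ 12 (mod 23); 12·2 ≡ 1, so inverse 2.
N/47 = 10856; 10856 ≡ 46 (mod 47); 46·46 ≡ 1, so inverse 46.
N/8 = 63779; 63779 ≡ 3 (mod 8); 3·3 ≡ 1, so inverse 3.
N/59 = 8648; 8648 ≡ 34 (mod 59); 34·33 ≡ 1, so inverse 33.
a ≡ 9·22184·2 + 10·10856·46 + 7·63779·3 + 19·8648·33 = 12154727.
12154727 mod 510232 = 419391.

419391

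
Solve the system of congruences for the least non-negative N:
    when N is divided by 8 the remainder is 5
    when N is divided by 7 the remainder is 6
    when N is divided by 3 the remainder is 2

125

The moduli are pairwise coprime; M = 8·7·3 = 168.
M/8 = 21; 21 ≡ 5 (mod 8); 5·5 ≡ 1, so inverse 5.
M/7 = 24; 24 ≡ 3 (mod 7); 3·5 ≡ 1, so inverse 5.
M/3 = 56; 56 ≡ 2 (mod 3); 2·2 ≡ 1, so inverse 2.
N ≡ 5·21·5 + 6·24·5 + 2·56·2 = 1469.
1469 mod 168 = 125.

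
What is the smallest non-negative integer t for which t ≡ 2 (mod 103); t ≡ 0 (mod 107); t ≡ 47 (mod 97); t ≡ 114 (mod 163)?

The moduli are pairwise coprime; N = 103·107·97·163 = 174253031.
N/103 = 1691777; 1691777 ≡ 2 (mod 103); 2·52 ≡ 1, so inverse 52.
N/107 = 1628533; 1628533 ≡ 100 (mod 107); 100·61 ≡ 1, so inverse 61.
N/97 = 1796423; 1796423 ≡ 80 (mod 97); 80·57 ≡ 1, so inverse 57.
N/163 = 1069037; 1069037 ≡ 83 (mod 163); 83·55 ≡ 1, so inverse 55.
t ≡ 2·1691777·52 + 0·1628533·61 + 47·1796423·57 + 114·1069037·55 = 11691424015.
11691424015 mod 174253031 = 16470938.

16470938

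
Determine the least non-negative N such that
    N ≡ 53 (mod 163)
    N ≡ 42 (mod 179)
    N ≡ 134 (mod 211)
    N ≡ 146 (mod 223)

From N ≡ 53 (mod 163) write N = 53 + 163t. Substituting into N ≡ 42 (mod 179) gives 163t ≡ 168 (mod 179), and since 163⁻¹ ≡ 123 (mod 179), t ≡ 79. Hence N ≡ 53 + 163·79 = 12930 (mod 29177).
From N ≡ 12930 (mod 29177) write N = 12930 + 29177t. Substituting into N ≡ 134 (mod 211) gives 29177t ≡ 75 (mod 211), and since 59⁻¹ ≡ 93 (mod 211), t ≡ 12. Hence N ≡ 12930 + 29177·12 = 363054 (mod 6156347).
From N ≡ 363054 (mod 6156347) write N = 363054 + 6156347t. Substituting into N ≡ 146 (mod 223) gives 6156347t ≡ 136 (mod 223), and since 209⁻¹ ≡ 207 (mod 223), t ≡ 54. Hence N ≡ 363054 + 6156347·54 = 332805792 (mod 1372865381).

332805792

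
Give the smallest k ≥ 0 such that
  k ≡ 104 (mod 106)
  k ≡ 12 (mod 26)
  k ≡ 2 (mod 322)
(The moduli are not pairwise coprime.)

Combine the congruences pairwise.
gcd(106, 26) = 2 and 2 | (12 − 104), so the pair is consistent; merging gives k ≡ 740 (mod 1378), where 1378 = lcm(106, 26).
gcd(1378, 322) = 2 and 2 | (2 − 740), so the pair is consistent; merging gives k ≡ 33812 (mod 221858), where 221858 = lcm(1378, 322).
The solution is unique modulo lcm(106, 26, 322) = 221858.

33812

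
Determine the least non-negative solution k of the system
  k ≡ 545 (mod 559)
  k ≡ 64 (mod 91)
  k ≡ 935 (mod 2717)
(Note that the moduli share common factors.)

715506

Combine the congruences pairwise.
gcd(559, 91) = 13 and 13 | (64 − 545), so the pair is consistent; merging gives k ≡ 3340 (mod 3913), where 3913 = lcm(559, 91).
gcd(3913, 2717) = 13 and 13 | (935 − 3340), so the pair is consistent; merging gives k ≡ 715506 (mod 817817), where 817817 = lcm(3913, 2717).
The solution is unique modulo lcm(559, 91, 2717) = 817817.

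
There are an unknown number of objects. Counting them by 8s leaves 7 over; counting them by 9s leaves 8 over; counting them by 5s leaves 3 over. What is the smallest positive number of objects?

The moduli are pairwise coprime; M = 8·9·5 = 360.
M/8 = 45; 45 ≡ 5 (mod 8); 5·5 ≡ 1, so inverse 5.
M/9 = 40; 40 ≡ 4 (mod 9); 4·7 ≡ 1, so inverse 7.
M/5 = 72; 72 ≡ 2 (mod 5); 2·3 ≡ 1, so inverse 3.
N ≡ 7·45·5 + 8·40·7 + 3·72·3 = 4463.
4463 mod 360 = 143.

143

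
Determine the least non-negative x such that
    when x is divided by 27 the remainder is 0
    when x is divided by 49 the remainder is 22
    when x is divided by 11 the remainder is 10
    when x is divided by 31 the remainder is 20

From x ≡ 0 (mod 27) write x = 0 + 27t. Substituting into x ≡ 22 (mod 49) gives 27t ≡ 22 (mod 49), and since 27⁻¹ ≡ 20 (mod 49), t ≡ 48. Hence x ≡ 0 + 27·48 = 1296 (mod 1323).
From x ≡ 1296 (mod 1323) write x = 1296 + 1323t. Substituting into x ≡ 10 (mod 11) gives 1323t ≡ 1 (mod 11), and since 3⁻¹ ≡ 4 (mod 11), t ≡ 4. Hence x ≡ 1296 + 1323·4 = 6588 (mod 14553).
From x ≡ 6588 (mod 14553) write x = 6588 + 14553t. Substituting into x ≡ 20 (mod 31) gives 14553t ≡ 4 (mod 31), and since 14⁻¹ ≡ 20 (mod 31), t ≡ 18. Hence x ≡ 6588 + 14553·18 = 268542 (mod 451143).

268542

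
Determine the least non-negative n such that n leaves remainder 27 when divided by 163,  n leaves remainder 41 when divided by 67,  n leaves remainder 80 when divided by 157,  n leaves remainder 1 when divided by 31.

The moduli are pairwise coprime; M = 163·67·157·31 = 53152507.
M/163 = 326089; 326089 ≡ 89 (mod 163); 89·11 ≡ 1, so inverse 11.
M/67 = 793321; 793321 ≡ 41 (mod 67); 41·18 ≡ 1, so inverse 18.
M/157 = 338551; 338551 ≡ 59 (mod 157); 59·8 ≡ 1, so inverse 8.
M/31 = 1714597; 1714597 ≡ 18 (mod 31); 18·19 ≡ 1, so inverse 19.
n ≡ 27·326089·11 + 41·793321·18 + 80·338551·8 + 1·1714597·19 = 931569314.
931569314 mod 53152507 = 27976695.

27976695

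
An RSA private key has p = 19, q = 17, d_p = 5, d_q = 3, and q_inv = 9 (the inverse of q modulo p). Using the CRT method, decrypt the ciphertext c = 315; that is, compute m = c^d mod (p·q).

m₁ = c^(d_p) mod p: c ≡ 11 (mod 19), and 11^5 mod 19 = 7.
m₂ = c^(d_q) mod q: c ≡ 9 (mod 17), and 9^3 mod 17 = 15.
h = q_inv·(m₁ − m₂) mod p = 9·(7 − 15) mod 19 = 4.
m = m₂ + h·q = 15 + 4·17 = 83.

83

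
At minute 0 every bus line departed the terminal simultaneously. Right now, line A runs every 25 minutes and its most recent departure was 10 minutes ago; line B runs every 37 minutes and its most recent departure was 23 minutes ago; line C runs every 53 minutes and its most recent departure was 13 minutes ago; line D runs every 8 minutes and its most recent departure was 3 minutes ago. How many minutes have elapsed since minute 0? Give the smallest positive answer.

The moduli are pairwise coprime; N = 25·37·53·8 = 392200.
N/25 = 15688; 15688 ≡ 13 (mod 25); 13·2 ≡ 1, so inverse 2.
N/37 = 10600; 10600 ≡ 18 (mod 37); 18·35 ≡ 1, so inverse 35.
N/53 = 7400; 7400 ≡ 33 (mod 53); 33·45 ≡ 1, so inverse 45.
N/8 = 49025; 49025 ≡ 1 (mod 8), inverse 1.
t ≡ 10·15688·2 + 23·10600·35 + 13·7400·45 + 3·49025·1 = 13322835.
13322835 mod 392200 = 380235.

380235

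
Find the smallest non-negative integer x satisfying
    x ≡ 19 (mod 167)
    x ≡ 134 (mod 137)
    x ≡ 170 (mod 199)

The moduli are pairwise coprime; N = 167·137·199 = 4552921.
N/167 = 27263; 27263 ≡ 42 (mod 167); 42·4 ≡ 1, so inverse 4.
N/137 = 33233; 33233 ≡ 79 (mod 137); 79·111 ≡ 1, so inverse 111.
N/199 = 22879; 22879 ≡ 193 (mod 199); 193·33 ≡ 1, so inverse 33.
x ≡ 19·27263·4 + 134·33233·111 + 170·22879·33 = 624730820.
624730820 mod 4552921 = 980643.

980643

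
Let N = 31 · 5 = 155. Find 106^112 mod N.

Mod 31: 106 ≡ 13; by Fermat, exponent reduces to 112 mod 30 = 22; 13^22 ≡ 9 (mod 31).
Mod 5: 106 ≡ 1; since 4 | 112, by Fermat 1^112 ≡ 1 (mod 5).
Combine by CRT: x ≡ 9 (mod 31), x ≡ 1 (mod 5) ⇒ x ≡ 71 (mod 155).

71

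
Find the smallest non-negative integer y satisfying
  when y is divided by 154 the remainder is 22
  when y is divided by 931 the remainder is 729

gcd(154, 931) = 7 and 7 | (729 − 22), so the pair is consistent; merging gives y ≡ 9108 (mod 20482), where 20482 = lcm(154, 931).
The solution is unique modulo lcm(154, 931) = 20482.

9108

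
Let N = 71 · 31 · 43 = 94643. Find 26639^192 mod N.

Mod 71: 26639 ≡ 14; by Fermat, exponent reduces to 192 mod 70 = 52; 14^52 ≡ 54 (mod 71).
Mod 31: 26639 ≡ 10; by Fermat, exponent reduces to 192 mod 30 = 12; 10^12 ≡ 4 (mod 31).
Mod 43: 26639 ≡ 22; by Fermat, exponent reduces to 192 mod 42 = 24; 22^24 ≡ 16 (mod 43).
Combine by CRT: x ≡ 54 (mod 71), x ≡ 4 (mod 31), x ≡ 16 (mod 43) ⇒ x ≡ 34631 (mod 94643).

34631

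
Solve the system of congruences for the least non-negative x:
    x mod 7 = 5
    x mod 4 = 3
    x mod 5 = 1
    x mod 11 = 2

1531

The moduli are pairwise coprime; N = 7·4·5·11 = 1540.
N/7 = 220; 220 ≡ 3 (mod 7); 3·5 ≡ 1, so inverse 5.
N/4 = 385; 385 ≡ 1 (mod 4), inverse 1.
N/5 = 308; 308 ≡ 3 (mod 5); 3·2 ≡ 1, so inverse 2.
N/11 = 140; 140 ≡ 8 (mod 11); 8·7 ≡ 1, so inverse 7.
x ≡ 5·220·5 + 3·385·1 + 1·308·2 + 2·140·7 = 9231.
9231 mod 1540 = 1531.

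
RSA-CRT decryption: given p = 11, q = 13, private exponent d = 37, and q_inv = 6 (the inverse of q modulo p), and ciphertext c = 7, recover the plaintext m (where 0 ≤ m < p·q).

72

d_p = d mod (p−1) = 37 mod 10 = 7; d_q = d mod (q−1) = 1.
m₁ = c^(d_p) mod p: c ≡ 7 (mod 11), and 7^7 mod 11 = 6.
m₂ = c^(d_q) mod q: c ≡ 7 (mod 13), and 7^1 mod 13 = 7.
h = q_inv·(m₁ − m₂) mod p = 6·(6 − 7) mod 11 = 5.
m = m₂ + h·q = 7 + 5·13 = 72.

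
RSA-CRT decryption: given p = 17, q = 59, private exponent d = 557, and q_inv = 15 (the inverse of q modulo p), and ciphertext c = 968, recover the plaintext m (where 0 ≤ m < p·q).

d_p = d mod (p−1) = 557 mod 16 = 13; d_q = d mod (q−1) = 35.
m₁ = c^(d_p) mod p: c ≡ 16 (mod 17), and 16^13 mod 17 = 16.
m₂ = c^(d_q) mod q: c ≡ 24 (mod 59), and 24^35 mod 59 = 30.
h = q_inv·(m₁ − m₂) mod p = 15·(16 − 30) mod 17 = 11.
m = m₂ + h·q = 30 + 11·59 = 679.

679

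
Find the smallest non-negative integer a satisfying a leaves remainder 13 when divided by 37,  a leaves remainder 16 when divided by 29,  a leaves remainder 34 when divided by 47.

From a ≡ 13 (mod 37) write a = 13 + 37t. Substituting into a ≡ 16 (mod 29) gives 37t ≡ 3 (mod 29), and since 8⁻¹ ≡ 11 (mod 29), t ≡ 4. Hence a ≡ 13 + 37·4 = 161 (mod 1073).
From a ≡ 161 (mod 1073) write a = 161 + 1073t. Substituting into a ≡ 34 (mod 47) gives 1073t ≡ 14 (mod 47), and since 39⁻¹ ≡ 41 (mod 47), t ≡ 10. Hence a ≡ 161 + 1073·10 = 10891 (mod 50431).

10891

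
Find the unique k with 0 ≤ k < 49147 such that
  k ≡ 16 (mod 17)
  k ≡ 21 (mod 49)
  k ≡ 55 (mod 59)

The moduli are pairwise coprime; N = 17·49·59 = 49147.
N/17 = 2891; 2891 ≡ 1 (mod 17), inverse 1.
N/49 = 1003; 1003 ≡ 23 (mod 49); 23·32 ≡ 1, so inverse 32.
N/59 = 833; 833 ≡ 7 (mod 59); 7·17 ≡ 1, so inverse 17.
k ≡ 16·2891·1 + 21·1003·32 + 55·833·17 = 1499127.
1499127 mod 49147 = 24717.

24717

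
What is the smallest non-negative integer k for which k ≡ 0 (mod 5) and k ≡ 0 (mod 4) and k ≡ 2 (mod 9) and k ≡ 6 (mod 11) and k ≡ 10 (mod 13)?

10280

From k ≡ 0 (mod 5) write k = 0 + 5t. Substituting into k ≡ 0 (mod 4) gives 5t ≡ 0 (mod 4), and since 1⁻¹ ≡ 1 (mod 4), t ≡ 0. Hence k ≡ 0 + 5·0 = 0 (mod 20).
From k ≡ 0 (mod 20) write k = 0 + 20t. Substituting into k ≡ 2 (mod 9) gives 20t ≡ 2 (mod 9), and since 2⁻¹ ≡ 5 (mod 9), t ≡ 1. Hence k ≡ 0 + 20·1 = 20 (mod 180).
From k ≡ 20 (mod 180) write k = 20 + 180t. Substituting into k ≡ 6 (mod 11) gives 180t ≡ 8 (mod 11), and since 4⁻¹ ≡ 3 (mod 11), t ≡ 2. Hence k ≡ 20 + 180·2 = 380 (mod 1980).
From k ≡ 380 (mod 1980) write k = 380 + 1980t. Substituting into k ≡ 10 (mod 13) gives 1980t ≡ 7 (mod 13), and since 4⁻¹ ≡ 10 (mod 13), t ≡ 5. Hence k ≡ 380 + 1980·5 = 10280 (mod 25740).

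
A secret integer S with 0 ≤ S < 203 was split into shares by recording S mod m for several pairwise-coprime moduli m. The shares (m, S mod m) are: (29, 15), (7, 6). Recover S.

160

Combine the congruences pairwise.
From S ≡ 15 (mod 29) write S = 15 + 29t. Substituting into S ≡ 6 (mod 7) gives 29t ≡ 5 (mod 7), and since 1⁻¹ ≡ 1 (mod 7), t ≡ 5. Hence S ≡ 15 + 29·5 = 160 (mod 203).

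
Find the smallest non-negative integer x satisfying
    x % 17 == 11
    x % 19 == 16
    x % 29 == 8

4329

From x ≡ 11 (mod 17) write x = 11 + 17t. Substituting into x ≡ 16 (mod 19) gives 17t ≡ 5 (mod 19), and since 17⁻¹ ≡ 9 (mod 19), t ≡ 7. Hence x ≡ 11 + 17·7 = 130 (mod 323).
From x ≡ 130 (mod 323) write x = 130 + 323t. Substituting into x ≡ 8 (mod 29) gives 323t ≡ 23 (mod 29), and since 4⁻¹ ≡ 22 (mod 29), t ≡ 13. Hence x ≡ 130 + 323·13 = 4329 (mod 9367).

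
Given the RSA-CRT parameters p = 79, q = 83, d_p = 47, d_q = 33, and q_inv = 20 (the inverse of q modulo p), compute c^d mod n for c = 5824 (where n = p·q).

2877

m₁ = c^(d_p) mod p: c ≡ 57 (mod 79), and 57^47 mod 79 = 33.
m₂ = c^(d_q) mod q: c ≡ 14 (mod 83), and 14^33 mod 83 = 55.
h = q_inv·(m₁ − m₂) mod p = 20·(33 − 55) mod 79 = 34.
m = m₂ + h·q = 55 + 34·83 = 2877.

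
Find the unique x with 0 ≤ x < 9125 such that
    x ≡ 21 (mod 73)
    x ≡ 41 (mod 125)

8416

From x ≡ 21 (mod 73) write x = 21 + 73t. Substituting into x ≡ 41 (mod 125) gives 73t ≡ 20 (mod 125), and since 73⁻¹ ≡ 12 (mod 125), t ≡ 115. Hence x ≡ 21 + 73·115 = 8416 (mod 9125).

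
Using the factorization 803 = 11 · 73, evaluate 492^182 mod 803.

Mod 11: 492 ≡ 8; by Fermat, exponent reduces to 182 mod 10 = 2; 8^2 ≡ 9 (mod 11).
Mod 73: 492 ≡ 54; by Fermat, exponent reduces to 182 mod 72 = 38; 54^38 ≡ 69 (mod 73).
Combine by CRT: x ≡ 9 (mod 11), x ≡ 69 (mod 73) ⇒ x ≡ 361 (mod 803).

361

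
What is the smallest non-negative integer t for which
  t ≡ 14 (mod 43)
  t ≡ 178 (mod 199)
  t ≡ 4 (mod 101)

192611

The moduli are pairwise coprime; N = 43·199·101 = 864257.
N/43 = 20099; 20099 ≡ 18 (mod 43); 18·12 ≡ 1, so inverse 12.
N/199 = 4343; 4343 ≡ 164 (mod 199); 164·108 ≡ 1, so inverse 108.
N/101 = 8557; 8557 ≡ 73 (mod 101); 73·18 ≡ 1, so inverse 18.
t ≡ 14·20099·12 + 178·4343·108 + 4·8557·18 = 87482568.
87482568 mod 864257 = 192611.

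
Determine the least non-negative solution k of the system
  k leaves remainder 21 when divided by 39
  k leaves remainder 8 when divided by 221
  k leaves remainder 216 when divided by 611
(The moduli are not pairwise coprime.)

gcd(39, 221) = 13 and 13 | (8 − 21), so the pair is consistent; merging gives k ≡ 450 (mod 663), where 663 = lcm(39, 221).
gcd(663, 611) = 13 and 13 | (216 − 450), so the pair is consistent; merging gives k ≡ 13047 (mod 31161), where 31161 = lcm(663, 611).
The solution is unique modulo lcm(39, 221, 611) = 31161.

13047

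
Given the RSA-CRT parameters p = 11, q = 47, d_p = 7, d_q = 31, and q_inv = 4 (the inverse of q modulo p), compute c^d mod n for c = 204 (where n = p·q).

m₁ = c^(d_p) mod p: c ≡ 6 (mod 11), and 6^7 mod 11 = 8.
m₂ = c^(d_q) mod q: c ≡ 16 (mod 47), and 16^31 mod 47 = 42.
h = q_inv·(m₁ − m₂) mod p = 4·(8 − 42) mod 11 = 7.
m = m₂ + h·q = 42 + 7·47 = 371.

371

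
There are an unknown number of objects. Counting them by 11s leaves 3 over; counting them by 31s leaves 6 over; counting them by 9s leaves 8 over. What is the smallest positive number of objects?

The moduli are pairwise coprime; M = 11·31·9 = 3069.
M/11 = 279; 279 ≡ 4 (mod 11); 4·3 ≡ 1, so inverse 3.
M/31 = 99; 99 ≡ 6 (mod 31); 6·26 ≡ 1, so inverse 26.
M/9 = 341; 341 ≡ 8 (mod 9); 8·8 ≡ 1, so inverse 8.
N ≡ 3·279·3 + 6·99·26 + 8·341·8 = 39779.
39779 mod 3069 = 2951.

2951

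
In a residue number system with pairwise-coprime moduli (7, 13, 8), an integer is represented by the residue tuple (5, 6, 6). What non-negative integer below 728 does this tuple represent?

110

From x ≡ 5 (mod 7) write x = 5 + 7t. Substituting into x ≡ 6 (mod 13) gives 7t ≡ 1 (mod 13), and since 7⁻¹ ≡ 2 (mod 13), t ≡ 2. Hence x ≡ 5 + 7·2 = 19 (mod 91).
From x ≡ 19 (mod 91) write x = 19 + 91t. Substituting into x ≡ 6 (mod 8) gives 91t ≡ 3 (mod 8), and since 3⁻¹ ≡ 3 (mod 8), t ≡ 1. Hence x ≡ 19 + 91·1 = 110 (mod 728).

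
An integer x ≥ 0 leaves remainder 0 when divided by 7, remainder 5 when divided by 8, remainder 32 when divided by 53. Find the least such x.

2205

The moduli are pairwise coprime; N = 7·8·53 = 2968.
N/7 = 424; 424 ≡ 4 (mod 7); 4·2 ≡ 1, so inverse 2.
N/8 = 371; 371 ≡ 3 (mod 8); 3·3 ≡ 1, so inverse 3.
N/53 = 56; 56 ≡ 3 (mod 53); 3·18 ≡ 1, so inverse 18.
x ≡ 0·424·2 + 5·371·3 + 32·56·18 = 37821.
37821 mod 2968 = 2205.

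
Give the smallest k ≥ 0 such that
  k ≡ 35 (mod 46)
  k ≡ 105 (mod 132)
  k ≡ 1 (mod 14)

3669

gcd(46, 132) = 2 and 2 | (105 − 35), so the pair is consistent; merging gives k ≡ 633 (mod 3036), where 3036 = lcm(46, 132).
gcd(3036, 14) = 2 and 2 | (1 − 633), so the pair is consistent; merging gives k ≡ 3669 (mod 21252), where 21252 = lcm(3036, 14).
The solution is unique modulo lcm(46, 132, 14) = 21252.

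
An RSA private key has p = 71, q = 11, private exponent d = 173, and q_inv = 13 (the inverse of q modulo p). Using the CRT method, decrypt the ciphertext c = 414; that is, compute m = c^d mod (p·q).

35

d_p = d mod (p−1) = 173 mod 70 = 33; d_q = d mod (q−1) = 3.
m₁ = c^(d_p) mod p: c ≡ 59 (mod 71), and 59^33 mod 71 = 35.
m₂ = c^(d_q) mod q: c ≡ 7 (mod 11), and 7^3 mod 11 = 2.
h = q_inv·(m₁ − m₂) mod p = 13·(35 − 2) mod 71 = 3.
m = m₂ + h·q = 2 + 3·11 = 35.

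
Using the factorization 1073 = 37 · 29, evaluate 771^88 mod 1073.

1

Mod 37: 771 ≡ 31; by Fermat, exponent reduces to 88 mod 36 = 16; 31^16 ≡ 1 (mod 37).
Mod 29: 771 ≡ 17; by Fermat, exponent reduces to 88 mod 28 = 4; 17^4 ≡ 1 (mod 29).
Combine by CRT: x ≡ 1 (mod 37), x ≡ 1 (mod 29) ⇒ x ≡ 1 (mod 1073).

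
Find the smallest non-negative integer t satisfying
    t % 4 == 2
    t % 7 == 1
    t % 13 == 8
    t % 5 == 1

The moduli are pairwise coprime; N = 4·7·13·5 = 1820.
N/4 = 455; 455 ≡ 3 (mod 4); 3·3 ≡ 1, so inverse 3.
N/7 = 260; 260 ≡ 1 (mod 7), inverse 1.
N/13 = 140; 140 ≡ 10 (mod 13); 10·4 ≡ 1, so inverse 4.
N/5 = 364; 364 ≡ 4 (mod 5); 4·4 ≡ 1, so inverse 4.
t ≡ 2·455·3 + 1·260·1 + 8·140·4 + 1·364·4 = 8926.
8926 mod 1820 = 1646.

1646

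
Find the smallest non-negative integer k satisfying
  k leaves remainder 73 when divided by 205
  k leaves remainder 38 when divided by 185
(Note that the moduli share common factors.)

gcd(205, 185) = 5 and 5 | (38 − 73), so the pair is consistent; merging gives k ≡ 5403 (mod 7585), where 7585 = lcm(205, 185).
The solution is unique modulo lcm(205, 185) = 7585.

5403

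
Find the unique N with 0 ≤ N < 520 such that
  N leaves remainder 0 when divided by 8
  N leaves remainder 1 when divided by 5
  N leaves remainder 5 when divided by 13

96

Combine the congruences pairwise.
From N ≡ 0 (mod 8) write N = 0 + 8t. Substituting into N ≡ 1 (mod 5) gives 8t ≡ 1 (mod 5), and since 3⁻¹ ≡ 2 (mod 5), t ≡ 2. Hence N ≡ 0 + 8·2 = 16 (mod 40).
From N ≡ 16 (mod 40) write N = 16 + 40t. Substituting into N ≡ 5 (mod 13) gives 40t ≡ 2 (mod 13), and since 1⁻¹ ≡ 1 (mod 13), t ≡ 2. Hence N ≡ 16 + 40·2 = 96 (mod 520).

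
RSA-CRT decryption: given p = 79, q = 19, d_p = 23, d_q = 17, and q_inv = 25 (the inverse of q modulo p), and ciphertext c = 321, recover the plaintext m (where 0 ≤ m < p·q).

446

m₁ = c^(d_p) mod p: c ≡ 5 (mod 79), and 5^23 mod 79 = 51.
m₂ = c^(d_q) mod q: c ≡ 17 (mod 19), and 17^17 mod 19 = 9.
h = q_inv·(m₁ − m₂) mod p = 25·(51 − 9) mod 79 = 23.
m = m₂ + h·q = 9 + 23·19 = 446.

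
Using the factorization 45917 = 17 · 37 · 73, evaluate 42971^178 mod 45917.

15937

Mod 17: 42971 ≡ 12; by Fermat, exponent reduces to 178 mod 16 = 2; 12^2 ≡ 8 (mod 17).
Mod 37: 42971 ≡ 14; by Fermat, exponent reduces to 178 mod 36 = 34; 14^34 ≡ 27 (mod 37).
Mod 73: 42971 ≡ 47; by Fermat, exponent reduces to 178 mod 72 = 34; 47^34 ≡ 23 (mod 73).
Combine by CRT: x ≡ 8 (mod 17), x ≡ 27 (mod 37), x ≡ 23 (mod 73) ⇒ x ≡ 15937 (mod 45917).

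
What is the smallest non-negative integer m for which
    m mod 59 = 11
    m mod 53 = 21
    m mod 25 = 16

Combine the congruences pairwise.
From m ≡ 11 (mod 59) write m = 11 + 59t. Substituting into m ≡ 21 (mod 53) gives 59t ≡ 10 (mod 53), and since 6⁻¹ ≡ 9 (mod 53), t ≡ 37. Hence m ≡ 11 + 59·37 = 2194 (mod 3127).
From m ≡ 2194 (mod 3127) write m = 2194 + 3127t. Substituting into m ≡ 16 (mod 25) gives 3127t ≡ 22 (mod 25), and since 2⁻¹ ≡ 13 (mod 25), t ≡ 11. Hence m ≡ 2194 + 3127·11 = 36591 (mod 78175).

36591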